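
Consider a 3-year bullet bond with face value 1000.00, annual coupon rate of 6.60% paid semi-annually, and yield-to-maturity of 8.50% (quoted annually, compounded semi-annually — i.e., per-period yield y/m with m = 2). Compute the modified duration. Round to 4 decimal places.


Coupon per period c = face * coupon_rate / m = 33.000000
Periods per year m = 2; per-period yield y/m = 0.042500
Number of cashflows N = 6
Cashflows (t years, CF_t, discount factor 1/(1+y/m)^(m*t), PV):
  t = 0.5000: CF_t = 33.000000, DF = 0.959233, PV = 31.654676
  t = 1.0000: CF_t = 33.000000, DF = 0.920127, PV = 30.364198
  t = 1.5000: CF_t = 33.000000, DF = 0.882616, PV = 29.126329
  t = 2.0000: CF_t = 33.000000, DF = 0.846634, PV = 27.938925
  t = 2.5000: CF_t = 33.000000, DF = 0.812119, PV = 26.799928
  t = 3.0000: CF_t = 1033.000000, DF = 0.779011, PV = 804.718415
Price P = sum_t PV_t = 950.602470
First compute Macaulay numerator sum_t t * PV_t:
  t * PV_t at t = 0.5000: 15.827338
  t * PV_t at t = 1.0000: 30.364198
  t * PV_t at t = 1.5000: 43.689493
  t * PV_t at t = 2.0000: 55.877849
  t * PV_t at t = 2.5000: 66.999819
  t * PV_t at t = 3.0000: 2414.155244
Macaulay duration D = 2626.913942 / 950.602470 = 2.763420
Modified duration = D / (1 + y/m) = 2.763420 / (1 + 0.042500) = 2.650763

Answer: Modified duration = 2.6508


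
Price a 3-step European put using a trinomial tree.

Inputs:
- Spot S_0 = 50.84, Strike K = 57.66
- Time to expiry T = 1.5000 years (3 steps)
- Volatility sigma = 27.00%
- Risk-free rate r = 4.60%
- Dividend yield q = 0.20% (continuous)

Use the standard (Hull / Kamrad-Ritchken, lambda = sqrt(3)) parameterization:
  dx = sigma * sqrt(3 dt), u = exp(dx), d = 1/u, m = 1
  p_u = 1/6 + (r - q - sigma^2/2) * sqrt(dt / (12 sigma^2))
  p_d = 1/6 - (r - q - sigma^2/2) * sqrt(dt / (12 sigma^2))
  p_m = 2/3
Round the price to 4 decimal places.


dt = T/N = 0.500000; dx = sigma*sqrt(3*dt) = 0.330681
u = exp(dx) = 1.391916; d = 1/u = 0.718434
p_u = 0.172375, p_m = 0.666667, p_d = 0.160959
Discount per step: exp(-r*dt) = 0.977262
Stock lattice S(k, j) with j the centered position index:
  k=0: S(0,+0) = 50.8400
  k=1: S(1,-1) = 36.5252; S(1,+0) = 50.8400; S(1,+1) = 70.7650
  k=2: S(2,-2) = 26.2410; S(2,-1) = 36.5252; S(2,+0) = 50.8400; S(2,+1) = 70.7650; S(2,+2) = 98.4989
  k=3: S(3,-3) = 18.8524; S(3,-2) = 26.2410; S(3,-1) = 36.5252; S(3,+0) = 50.8400; S(3,+1) = 70.7650; S(3,+2) = 98.4989; S(3,+3) = 137.1022
Terminal payoffs V(N, j) = max(K - S_T, 0):
  V(3,-3) = 38.807602; V(3,-2) = 31.419049; V(3,-1) = 21.134804; V(3,+0) = 6.820000; V(3,+1) = 0.000000; V(3,+2) = 0.000000; V(3,+3) = 0.000000
Backward induction: V(k, j) = exp(-r*dt) * [p_u * V(k+1, j+1) + p_m * V(k+1, j) + p_d * V(k+1, j-1)]
  V(2,-2) = exp(-r*dt) * [p_u*21.134804 + p_m*31.419049 + p_d*38.807602] = 30.134435
  V(2,-1) = exp(-r*dt) * [p_u*6.820000 + p_m*21.134804 + p_d*31.419049] = 19.860548
  V(2,+0) = exp(-r*dt) * [p_u*0.000000 + p_m*6.820000 + p_d*21.134804] = 7.767769
  V(2,+1) = exp(-r*dt) * [p_u*0.000000 + p_m*0.000000 + p_d*6.820000] = 1.072779
  V(2,+2) = exp(-r*dt) * [p_u*0.000000 + p_m*0.000000 + p_d*0.000000] = 0.000000
  V(1,-1) = exp(-r*dt) * [p_u*7.767769 + p_m*19.860548 + p_d*30.134435] = 18.987949
  V(1,+0) = exp(-r*dt) * [p_u*1.072779 + p_m*7.767769 + p_d*19.860548] = 8.365525
  V(1,+1) = exp(-r*dt) * [p_u*0.000000 + p_m*1.072779 + p_d*7.767769] = 1.920786
  V(0,+0) = exp(-r*dt) * [p_u*1.920786 + p_m*8.365525 + p_d*18.987949] = 8.760560

Answer: Price = V(0,0) = 8.7606


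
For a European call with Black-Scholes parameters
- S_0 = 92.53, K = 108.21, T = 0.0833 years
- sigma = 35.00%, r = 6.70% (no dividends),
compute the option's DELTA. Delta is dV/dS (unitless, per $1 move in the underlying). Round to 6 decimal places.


Answer: Delta = 0.074383

Derivation:
d1 = -1.4439050795; d2 = -1.5449211673
phi(d1) = 0.1406656512; exp(-qT) = 1.0000000000; exp(-rT) = 0.9944344454
N(d1) = 0.0743828388
Delta = exp(-qT) * N(d1) = 1.0000000000 * 0.0743828388 = 0.074383


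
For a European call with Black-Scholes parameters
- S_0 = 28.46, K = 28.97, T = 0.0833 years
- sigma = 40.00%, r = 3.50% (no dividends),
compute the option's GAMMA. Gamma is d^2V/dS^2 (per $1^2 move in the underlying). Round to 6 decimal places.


Answer: Gamma = 0.121116

Derivation:
d1 = -0.0708699414; d2 = -0.1863168990
phi(d1) = 0.3979416838; exp(-qT) = 1.0000000000; exp(-rT) = 0.9970887459
Gamma = exp(-qT) * phi(d1) / (S * sigma * sqrt(T)) = 1.0000000000 * 0.3979416838 / (28.4600 * 0.4000 * 0.2886173938) = 0.121116


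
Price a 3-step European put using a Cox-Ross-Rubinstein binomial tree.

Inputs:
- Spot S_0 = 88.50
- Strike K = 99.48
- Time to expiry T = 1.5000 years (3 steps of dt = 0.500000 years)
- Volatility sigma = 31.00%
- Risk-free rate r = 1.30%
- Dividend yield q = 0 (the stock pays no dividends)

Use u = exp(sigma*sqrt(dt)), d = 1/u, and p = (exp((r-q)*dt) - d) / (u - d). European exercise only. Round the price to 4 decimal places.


dt = T/N = 0.500000
u = exp(sigma*sqrt(dt)) = 1.245084; d = 1/u = 0.803159
p = (exp((r-q)*dt) - d) / (u - d) = 0.460174
Discount per step: exp(-r*dt) = 0.993521
Stock lattice S(k, i) with i counting down-moves:
  k=0: S(0,0) = 88.5000
  k=1: S(1,0) = 110.1899; S(1,1) = 71.0795
  k=2: S(2,0) = 137.1958; S(2,1) = 88.5000; S(2,2) = 57.0881
  k=3: S(3,0) = 170.8203; S(3,1) = 110.1899; S(3,2) = 71.0795; S(3,3) = 45.8508
Terminal payoffs V(N, i) = max(K - S_T, 0):
  V(3,0) = 0.000000; V(3,1) = 0.000000; V(3,2) = 28.400466; V(3,3) = 53.629173
Backward induction: V(k, i) = exp(-r*dt) * [p * V(k+1, i) + (1-p) * V(k+1, i+1)].
  V(2,0) = exp(-r*dt) * [p*0.000000 + (1-p)*0.000000] = 0.000000
  V(2,1) = exp(-r*dt) * [p*0.000000 + (1-p)*28.400466] = 15.231983
  V(2,2) = exp(-r*dt) * [p*28.400466 + (1-p)*53.629173] = 41.747339
  V(1,0) = exp(-r*dt) * [p*0.000000 + (1-p)*15.231983] = 8.169349
  V(1,1) = exp(-r*dt) * [p*15.231983 + (1-p)*41.747339] = 29.354241
  V(0,0) = exp(-r*dt) * [p*8.169349 + (1-p)*29.354241] = 19.478485

Answer: Price = V(0,0) = 19.4785


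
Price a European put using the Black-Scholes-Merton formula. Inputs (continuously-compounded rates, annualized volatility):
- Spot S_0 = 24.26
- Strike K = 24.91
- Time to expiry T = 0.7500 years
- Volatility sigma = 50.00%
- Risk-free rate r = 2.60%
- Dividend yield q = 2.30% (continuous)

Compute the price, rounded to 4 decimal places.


Answer: Price = 4.4355

Derivation:
d1 = (ln(S/K) + (r - q + 0.5*sigma^2) * T) / (sigma * sqrt(T)) = 0.16064096
d2 = d1 - sigma * sqrt(T) = -0.27237175
exp(-rT) = 0.98068890; exp(-qT) = 0.98289793
P = K * exp(-rT) * N(-d2) - S_0 * exp(-qT) * N(-d1)
N(-d1) = 0.43618810; N(-d2) = 0.60733190
P = 24.9100 * 0.98068890 * 0.60733190 - 24.2600 * 0.98289793 * 0.43618810 = 4.4355


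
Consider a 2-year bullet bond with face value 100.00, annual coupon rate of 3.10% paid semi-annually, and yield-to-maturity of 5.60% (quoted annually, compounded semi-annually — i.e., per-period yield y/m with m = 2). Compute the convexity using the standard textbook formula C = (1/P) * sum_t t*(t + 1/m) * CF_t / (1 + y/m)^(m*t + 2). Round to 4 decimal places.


Answer: Convexity = 4.5847

Derivation:
Coupon per period c = face * coupon_rate / m = 1.550000
Periods per year m = 2; per-period yield y/m = 0.028000
Number of cashflows N = 4
Cashflows (t years, CF_t, discount factor 1/(1+y/m)^(m*t), PV):
  t = 0.5000: CF_t = 1.550000, DF = 0.972763, PV = 1.507782
  t = 1.0000: CF_t = 1.550000, DF = 0.946267, PV = 1.466714
  t = 1.5000: CF_t = 1.550000, DF = 0.920493, PV = 1.426765
  t = 2.0000: CF_t = 101.550000, DF = 0.895422, PV = 90.930058
Price P = sum_t PV_t = 95.331319
Convexity numerator sum_t t*(t + 1/m) * CF_t / (1+y/m)^(m*t + 2):
  t = 0.5000: term = 0.713382
  t = 1.0000: term = 2.081855
  t = 1.5000: term = 4.050302
  t = 2.0000: term = 430.220642
Convexity = (1/P) * sum = 437.066181 / 95.331319 = 4.584707


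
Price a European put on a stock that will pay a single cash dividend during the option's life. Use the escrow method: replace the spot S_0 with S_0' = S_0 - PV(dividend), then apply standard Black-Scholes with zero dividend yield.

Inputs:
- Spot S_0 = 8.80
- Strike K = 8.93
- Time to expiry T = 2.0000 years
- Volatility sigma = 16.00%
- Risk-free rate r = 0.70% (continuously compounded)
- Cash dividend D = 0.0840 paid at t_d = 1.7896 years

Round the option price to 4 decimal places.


PV(D) = D * exp(-r * t_d) = 0.0840 * 0.98755094 = 0.08295428
S_0' = S_0 - PV(D) = 8.8000 - 0.08295428 = 8.71704572
d1 = (ln(S_0'/K) + (r + sigma^2/2)*T) / (sigma*sqrt(T)) = 0.06834184
d2 = d1 - sigma*sqrt(T) = -0.15793233
exp(-rT) = 0.98609754
N(-d1) = 0.47275676; N(-d2) = 0.56274494
P = K * exp(-rT) * N(-d2) - S_0' * N(-d1) = 8.9300 * 0.98609754 * 0.56274494 - 8.71704572 * 0.47275676 = 0.8344

Answer: Price = 0.8344


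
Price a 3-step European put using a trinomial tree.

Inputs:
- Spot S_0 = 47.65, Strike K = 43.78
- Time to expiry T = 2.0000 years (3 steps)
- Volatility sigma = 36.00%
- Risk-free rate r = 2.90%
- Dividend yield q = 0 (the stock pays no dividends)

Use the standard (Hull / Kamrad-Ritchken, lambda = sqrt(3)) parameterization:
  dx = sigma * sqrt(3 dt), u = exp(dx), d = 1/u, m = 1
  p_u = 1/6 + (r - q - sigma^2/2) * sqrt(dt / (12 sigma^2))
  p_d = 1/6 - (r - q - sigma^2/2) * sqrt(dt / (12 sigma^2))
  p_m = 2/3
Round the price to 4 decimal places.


dt = T/N = 0.666667; dx = sigma*sqrt(3*dt) = 0.509117
u = exp(dx) = 1.663821; d = 1/u = 0.601026
p_u = 0.143227, p_m = 0.666667, p_d = 0.190106
Discount per step: exp(-r*dt) = 0.980852
Stock lattice S(k, j) with j the centered position index:
  k=0: S(0,+0) = 47.6500
  k=1: S(1,-1) = 28.6389; S(1,+0) = 47.6500; S(1,+1) = 79.2811
  k=2: S(2,-2) = 17.2127; S(2,-1) = 28.6389; S(2,+0) = 47.6500; S(2,+1) = 79.2811; S(2,+2) = 131.9095
  k=3: S(3,-3) = 10.3453; S(3,-2) = 17.2127; S(3,-1) = 28.6389; S(3,+0) = 47.6500; S(3,+1) = 79.2811; S(3,+2) = 131.9095; S(3,+3) = 219.4739
Terminal payoffs V(N, j) = max(K - S_T, 0):
  V(3,-3) = 33.434703; V(3,-2) = 26.567276; V(3,-1) = 15.141105; V(3,+0) = 0.000000; V(3,+1) = 0.000000; V(3,+2) = 0.000000; V(3,+3) = 0.000000
Backward induction: V(k, j) = exp(-r*dt) * [p_u * V(k+1, j+1) + p_m * V(k+1, j) + p_d * V(k+1, j-1)]
  V(2,-2) = exp(-r*dt) * [p_u*15.141105 + p_m*26.567276 + p_d*33.434703] = 25.733912
  V(2,-1) = exp(-r*dt) * [p_u*0.000000 + p_m*15.141105 + p_d*26.567276] = 14.854683
  V(2,+0) = exp(-r*dt) * [p_u*0.000000 + p_m*0.000000 + p_d*15.141105] = 2.823299
  V(2,+1) = exp(-r*dt) * [p_u*0.000000 + p_m*0.000000 + p_d*0.000000] = 0.000000
  V(2,+2) = exp(-r*dt) * [p_u*0.000000 + p_m*0.000000 + p_d*0.000000] = 0.000000
  V(1,-1) = exp(-r*dt) * [p_u*2.823299 + p_m*14.854683 + p_d*25.733912] = 14.908627
  V(1,+0) = exp(-r*dt) * [p_u*0.000000 + p_m*2.823299 + p_d*14.854683] = 4.616051
  V(1,+1) = exp(-r*dt) * [p_u*0.000000 + p_m*0.000000 + p_d*2.823299] = 0.526449
  V(0,+0) = exp(-r*dt) * [p_u*0.526449 + p_m*4.616051 + p_d*14.908627] = 5.872351

Answer: Price = V(0,0) = 5.8724


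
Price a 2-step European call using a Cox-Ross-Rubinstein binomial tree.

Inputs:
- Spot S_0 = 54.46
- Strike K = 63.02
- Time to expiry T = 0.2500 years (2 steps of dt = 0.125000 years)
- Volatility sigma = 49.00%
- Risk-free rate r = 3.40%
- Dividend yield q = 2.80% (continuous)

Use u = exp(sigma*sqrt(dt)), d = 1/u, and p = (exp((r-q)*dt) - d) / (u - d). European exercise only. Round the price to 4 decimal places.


Answer: Price = V(0,0) = 2.9221

Derivation:
dt = T/N = 0.125000
u = exp(sigma*sqrt(dt)) = 1.189153; d = 1/u = 0.840935
p = (exp((r-q)*dt) - d) / (u - d) = 0.458952
Discount per step: exp(-r*dt) = 0.995759
Stock lattice S(k, i) with i counting down-moves:
  k=0: S(0,0) = 54.4600
  k=1: S(1,0) = 64.7613; S(1,1) = 45.7973
  k=2: S(2,0) = 77.0110; S(2,1) = 54.4600; S(2,2) = 38.5126
Terminal payoffs V(N, i) = max(S_T - K, 0):
  V(2,0) = 13.991042; V(2,1) = 0.000000; V(2,2) = 0.000000
Backward induction: V(k, i) = exp(-r*dt) * [p * V(k+1, i) + (1-p) * V(k+1, i+1)].
  V(1,0) = exp(-r*dt) * [p*13.991042 + (1-p)*0.000000] = 6.393989
  V(1,1) = exp(-r*dt) * [p*0.000000 + (1-p)*0.000000] = 0.000000
  V(0,0) = exp(-r*dt) * [p*6.393989 + (1-p)*0.000000] = 2.922091


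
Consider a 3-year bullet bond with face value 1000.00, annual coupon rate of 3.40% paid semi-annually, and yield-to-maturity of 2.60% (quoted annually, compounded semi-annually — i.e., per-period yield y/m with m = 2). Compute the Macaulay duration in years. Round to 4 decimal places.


Answer: Macaulay duration = 2.8790 years

Derivation:
Coupon per period c = face * coupon_rate / m = 17.000000
Periods per year m = 2; per-period yield y/m = 0.013000
Number of cashflows N = 6
Cashflows (t years, CF_t, discount factor 1/(1+y/m)^(m*t), PV):
  t = 0.5000: CF_t = 17.000000, DF = 0.987167, PV = 16.781836
  t = 1.0000: CF_t = 17.000000, DF = 0.974498, PV = 16.566472
  t = 1.5000: CF_t = 17.000000, DF = 0.961992, PV = 16.353872
  t = 2.0000: CF_t = 17.000000, DF = 0.949647, PV = 16.144000
  t = 2.5000: CF_t = 17.000000, DF = 0.937460, PV = 15.936821
  t = 3.0000: CF_t = 1017.000000, DF = 0.925429, PV = 941.161776
Price P = sum_t PV_t = 1022.944777
Macaulay numerator sum_t t * PV_t:
  t * PV_t at t = 0.5000: 8.390918
  t * PV_t at t = 1.0000: 16.566472
  t * PV_t at t = 1.5000: 24.530807
  t * PV_t at t = 2.0000: 32.287999
  t * PV_t at t = 2.5000: 39.842052
  t * PV_t at t = 3.0000: 2823.485329
Macaulay duration D = (sum_t t * PV_t) / P = 2945.103579 / 1022.944777 = 2.879045


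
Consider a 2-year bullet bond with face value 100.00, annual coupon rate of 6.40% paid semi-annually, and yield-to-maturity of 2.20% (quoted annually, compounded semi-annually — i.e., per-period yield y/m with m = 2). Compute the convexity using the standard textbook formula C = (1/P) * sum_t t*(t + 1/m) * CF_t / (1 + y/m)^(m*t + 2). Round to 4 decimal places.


Answer: Convexity = 4.6078

Derivation:
Coupon per period c = face * coupon_rate / m = 3.200000
Periods per year m = 2; per-period yield y/m = 0.011000
Number of cashflows N = 4
Cashflows (t years, CF_t, discount factor 1/(1+y/m)^(m*t), PV):
  t = 0.5000: CF_t = 3.200000, DF = 0.989120, PV = 3.165183
  t = 1.0000: CF_t = 3.200000, DF = 0.978358, PV = 3.130745
  t = 1.5000: CF_t = 3.200000, DF = 0.967713, PV = 3.096681
  t = 2.0000: CF_t = 103.200000, DF = 0.957184, PV = 98.781377
Price P = sum_t PV_t = 108.173986
Convexity numerator sum_t t*(t + 1/m) * CF_t / (1+y/m)^(m*t + 2):
  t = 0.5000: term = 1.548341
  t = 1.0000: term = 4.594483
  t = 1.5000: term = 9.088986
  t = 2.0000: term = 483.217627
Convexity = (1/P) * sum = 498.449437 / 108.173986 = 4.607849


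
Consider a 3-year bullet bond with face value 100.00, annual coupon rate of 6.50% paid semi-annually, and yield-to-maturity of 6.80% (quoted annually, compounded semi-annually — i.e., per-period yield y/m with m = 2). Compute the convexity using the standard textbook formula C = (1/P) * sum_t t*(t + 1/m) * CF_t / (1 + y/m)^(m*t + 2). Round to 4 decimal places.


Coupon per period c = face * coupon_rate / m = 3.250000
Periods per year m = 2; per-period yield y/m = 0.034000
Number of cashflows N = 6
Cashflows (t years, CF_t, discount factor 1/(1+y/m)^(m*t), PV):
  t = 0.5000: CF_t = 3.250000, DF = 0.967118, PV = 3.143133
  t = 1.0000: CF_t = 3.250000, DF = 0.935317, PV = 3.039781
  t = 1.5000: CF_t = 3.250000, DF = 0.904562, PV = 2.939827
  t = 2.0000: CF_t = 3.250000, DF = 0.874818, PV = 2.843159
  t = 2.5000: CF_t = 3.250000, DF = 0.846052, PV = 2.749671
  t = 3.0000: CF_t = 103.250000, DF = 0.818233, PV = 84.482514
Price P = sum_t PV_t = 99.198085
Convexity numerator sum_t t*(t + 1/m) * CF_t / (1+y/m)^(m*t + 2):
  t = 0.5000: term = 1.469913
  t = 1.0000: term = 4.264739
  t = 1.5000: term = 8.249012
  t = 2.0000: term = 13.296279
  t = 2.5000: term = 19.288606
  t = 3.0000: term = 829.688459
Convexity = (1/P) * sum = 876.257010 / 99.198085 = 8.833407

Answer: Convexity = 8.8334


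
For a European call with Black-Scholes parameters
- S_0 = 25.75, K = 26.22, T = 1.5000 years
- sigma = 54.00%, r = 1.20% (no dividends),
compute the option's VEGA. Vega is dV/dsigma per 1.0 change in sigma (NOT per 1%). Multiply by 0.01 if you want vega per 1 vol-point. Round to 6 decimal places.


Answer: Vega = 11.912611

Derivation:
d1 = 0.3305482815; d2 = -0.3308139490
phi(d1) = 0.3777322694; exp(-qT) = 1.0000000000; exp(-rT) = 0.9821610324
Vega = S * exp(-qT) * phi(d1) * sqrt(T) = 25.7500 * 1.0000000000 * 0.3777322694 * 1.2247448714 = 11.912611


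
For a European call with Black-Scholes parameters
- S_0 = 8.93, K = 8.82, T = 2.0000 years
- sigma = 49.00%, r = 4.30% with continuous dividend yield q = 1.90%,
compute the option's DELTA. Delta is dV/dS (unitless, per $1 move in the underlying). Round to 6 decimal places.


d1 = 0.4336361556; d2 = -0.2593284900
phi(d1) = 0.3631429608; exp(-qT) = 0.9627129409; exp(-rT) = 0.9175942312
N(d1) = 0.6677236624
Delta = exp(-qT) * N(d1) = 0.9627129409 * 0.6677236624 = 0.642826

Answer: Delta = 0.642826


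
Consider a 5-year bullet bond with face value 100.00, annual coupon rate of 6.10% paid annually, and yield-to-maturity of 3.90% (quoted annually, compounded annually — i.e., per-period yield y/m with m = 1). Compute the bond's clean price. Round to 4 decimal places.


Coupon per period c = face * coupon_rate / m = 6.100000
Periods per year m = 1; per-period yield y/m = 0.039000
Number of cashflows N = 5
Cashflows (t years, CF_t, discount factor 1/(1+y/m)^(m*t), PV):
  t = 1.0000: CF_t = 6.100000, DF = 0.962464, PV = 5.871030
  t = 2.0000: CF_t = 6.100000, DF = 0.926337, PV = 5.650654
  t = 3.0000: CF_t = 6.100000, DF = 0.891566, PV = 5.438551
  t = 4.0000: CF_t = 6.100000, DF = 0.858100, PV = 5.234409
  t = 5.0000: CF_t = 106.100000, DF = 0.825890, PV = 87.626940
Price P = sum_t PV_t = 109.821584

Answer: Price = 109.8216


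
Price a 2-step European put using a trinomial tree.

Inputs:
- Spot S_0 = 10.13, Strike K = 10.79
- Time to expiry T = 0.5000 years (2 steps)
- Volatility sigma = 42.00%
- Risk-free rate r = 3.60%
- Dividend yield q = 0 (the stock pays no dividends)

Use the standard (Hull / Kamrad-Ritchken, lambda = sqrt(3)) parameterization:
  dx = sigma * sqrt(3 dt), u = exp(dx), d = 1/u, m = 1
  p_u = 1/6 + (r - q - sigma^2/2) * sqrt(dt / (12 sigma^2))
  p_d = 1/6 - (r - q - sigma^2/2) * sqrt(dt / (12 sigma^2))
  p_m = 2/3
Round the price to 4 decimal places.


Answer: Price = V(0,0) = 1.4273

Derivation:
dt = T/N = 0.250000; dx = sigma*sqrt(3*dt) = 0.363731
u = exp(dx) = 1.438687; d = 1/u = 0.695078
p_u = 0.148728, p_m = 0.666667, p_d = 0.184606
Discount per step: exp(-r*dt) = 0.991040
Stock lattice S(k, j) with j the centered position index:
  k=0: S(0,+0) = 10.1300
  k=1: S(1,-1) = 7.0411; S(1,+0) = 10.1300; S(1,+1) = 14.5739
  k=2: S(2,-2) = 4.8941; S(2,-1) = 7.0411; S(2,+0) = 10.1300; S(2,+1) = 14.5739; S(2,+2) = 20.9673
Terminal payoffs V(N, j) = max(K - S_T, 0):
  V(2,-2) = 5.895853; V(2,-1) = 3.748856; V(2,+0) = 0.660000; V(2,+1) = 0.000000; V(2,+2) = 0.000000
Backward induction: V(k, j) = exp(-r*dt) * [p_u * V(k+1, j+1) + p_m * V(k+1, j) + p_d * V(k+1, j-1)]
  V(1,-1) = exp(-r*dt) * [p_u*0.660000 + p_m*3.748856 + p_d*5.895853] = 3.652783
  V(1,+0) = exp(-r*dt) * [p_u*0.000000 + p_m*0.660000 + p_d*3.748856] = 1.121918
  V(1,+1) = exp(-r*dt) * [p_u*0.000000 + p_m*0.000000 + p_d*0.660000] = 0.120748
  V(0,+0) = exp(-r*dt) * [p_u*0.120748 + p_m*1.121918 + p_d*3.652783] = 1.427324


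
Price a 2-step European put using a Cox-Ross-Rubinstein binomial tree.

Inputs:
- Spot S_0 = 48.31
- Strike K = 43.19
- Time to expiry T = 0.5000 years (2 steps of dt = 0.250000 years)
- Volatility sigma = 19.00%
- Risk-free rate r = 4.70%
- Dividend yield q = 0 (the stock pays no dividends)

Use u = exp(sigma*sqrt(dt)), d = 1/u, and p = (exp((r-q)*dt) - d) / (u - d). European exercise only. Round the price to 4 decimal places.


Answer: Price = V(0,0) = 0.6743

Derivation:
dt = T/N = 0.250000
u = exp(sigma*sqrt(dt)) = 1.099659; d = 1/u = 0.909373
p = (exp((r-q)*dt) - d) / (u - d) = 0.538381
Discount per step: exp(-r*dt) = 0.988319
Stock lattice S(k, i) with i counting down-moves:
  k=0: S(0,0) = 48.3100
  k=1: S(1,0) = 53.1245; S(1,1) = 43.9318
  k=2: S(2,0) = 58.4188; S(2,1) = 48.3100; S(2,2) = 39.9504
Terminal payoffs V(N, i) = max(K - S_T, 0):
  V(2,0) = 0.000000; V(2,1) = 0.000000; V(2,2) = 3.239604
Backward induction: V(k, i) = exp(-r*dt) * [p * V(k+1, i) + (1-p) * V(k+1, i+1)].
  V(1,0) = exp(-r*dt) * [p*0.000000 + (1-p)*0.000000] = 0.000000
  V(1,1) = exp(-r*dt) * [p*0.000000 + (1-p)*3.239604] = 1.477993
  V(0,0) = exp(-r*dt) * [p*0.000000 + (1-p)*1.477993] = 0.674300


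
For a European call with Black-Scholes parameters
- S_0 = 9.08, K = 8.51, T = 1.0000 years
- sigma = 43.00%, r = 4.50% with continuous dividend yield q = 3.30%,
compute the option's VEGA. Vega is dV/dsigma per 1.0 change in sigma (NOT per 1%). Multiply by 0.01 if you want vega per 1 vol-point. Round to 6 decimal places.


Answer: Vega = 3.243470

Derivation:
d1 = 0.3936796512; d2 = -0.0363203488
phi(d1) = 0.3691949823; exp(-qT) = 0.9675385596; exp(-rT) = 0.9559974818
Vega = S * exp(-qT) * phi(d1) * sqrt(T) = 9.0800 * 0.9675385596 * 0.3691949823 * 1.0000000000 = 3.243470


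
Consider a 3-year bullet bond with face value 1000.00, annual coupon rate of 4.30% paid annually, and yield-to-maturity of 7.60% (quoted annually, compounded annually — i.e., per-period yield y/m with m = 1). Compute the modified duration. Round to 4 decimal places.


Coupon per period c = face * coupon_rate / m = 43.000000
Periods per year m = 1; per-period yield y/m = 0.076000
Number of cashflows N = 3
Cashflows (t years, CF_t, discount factor 1/(1+y/m)^(m*t), PV):
  t = 1.0000: CF_t = 43.000000, DF = 0.929368, PV = 39.962825
  t = 2.0000: CF_t = 43.000000, DF = 0.863725, PV = 37.140172
  t = 3.0000: CF_t = 1043.000000, DF = 0.802718, PV = 837.235229
Price P = sum_t PV_t = 914.338227
First compute Macaulay numerator sum_t t * PV_t:
  t * PV_t at t = 1.0000: 39.962825
  t * PV_t at t = 2.0000: 74.280344
  t * PV_t at t = 3.0000: 2511.705688
Macaulay duration D = 2625.948858 / 914.338227 = 2.871967
Modified duration = D / (1 + y/m) = 2.871967 / (1 + 0.076000) = 2.669114

Answer: Modified duration = 2.6691


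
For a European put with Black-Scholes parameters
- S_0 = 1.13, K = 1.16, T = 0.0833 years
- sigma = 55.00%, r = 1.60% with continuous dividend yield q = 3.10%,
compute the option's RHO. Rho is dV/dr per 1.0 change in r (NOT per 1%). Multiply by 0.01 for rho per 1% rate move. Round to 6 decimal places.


d1 = -0.0935667629; d2 = -0.2523063295
phi(d1) = 0.3971997792; exp(-qT) = 0.9974210313; exp(-rT) = 0.9986680878
N(-d2) = 0.5995978519
Rho = -K*T*exp(-rT)*N(-d2) = -1.1600 * 0.0833 * 0.9986680878 * 0.5995978519 = -0.057861

Answer: Rho = -0.057861


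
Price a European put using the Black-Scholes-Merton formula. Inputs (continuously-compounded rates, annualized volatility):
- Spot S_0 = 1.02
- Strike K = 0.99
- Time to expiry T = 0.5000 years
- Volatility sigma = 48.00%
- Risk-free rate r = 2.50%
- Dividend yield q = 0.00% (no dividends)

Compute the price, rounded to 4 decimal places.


d1 = (ln(S/K) + (r - q + 0.5*sigma^2) * T) / (sigma * sqrt(T)) = 0.29448924
d2 = d1 - sigma * sqrt(T) = -0.04492201
exp(-rT) = 0.98757780; exp(-qT) = 1.00000000
P = K * exp(-rT) * N(-d2) - S_0 * exp(-qT) * N(-d1)
N(-d1) = 0.38419204; N(-d2) = 0.51791526
P = 0.9900 * 0.98757780 * 0.51791526 - 1.0200 * 1.00000000 * 0.38419204 = 0.1145

Answer: Price = 0.1145


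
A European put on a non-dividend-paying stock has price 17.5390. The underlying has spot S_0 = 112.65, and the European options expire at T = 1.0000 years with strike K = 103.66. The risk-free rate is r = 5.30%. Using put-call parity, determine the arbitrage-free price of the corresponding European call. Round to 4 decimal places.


Put-call parity: C - P = S_0 * exp(-qT) - K * exp(-rT).
S_0 * exp(-qT) = 112.6500 * 1.00000000 = 112.65000000
K * exp(-rT) = 103.6600 * 0.94838001 = 98.30907209
C = P + S*exp(-qT) - K*exp(-rT)
C = 17.5390 + 112.65000000 - 98.30907209 = 31.8799

Answer: Call price = 31.8799


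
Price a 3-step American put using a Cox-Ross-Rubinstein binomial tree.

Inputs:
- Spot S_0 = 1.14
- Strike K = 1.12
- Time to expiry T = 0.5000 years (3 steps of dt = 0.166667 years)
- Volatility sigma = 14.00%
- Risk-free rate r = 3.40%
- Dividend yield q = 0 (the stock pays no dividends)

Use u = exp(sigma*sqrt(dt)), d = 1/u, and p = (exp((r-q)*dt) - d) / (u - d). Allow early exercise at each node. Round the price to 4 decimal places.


Answer: Price = V(0,0) = 0.0319

Derivation:
dt = T/N = 0.166667
u = exp(sigma*sqrt(dt)) = 1.058820; d = 1/u = 0.944448
p = (exp((r-q)*dt) - d) / (u - d) = 0.535402
Discount per step: exp(-r*dt) = 0.994349
Stock lattice S(k, i) with i counting down-moves:
  k=0: S(0,0) = 1.1400
  k=1: S(1,0) = 1.2071; S(1,1) = 1.0767
  k=2: S(2,0) = 1.2781; S(2,1) = 1.1400; S(2,2) = 1.0169
  k=3: S(3,0) = 1.3532; S(3,1) = 1.2071; S(3,2) = 1.0767; S(3,3) = 0.9604
Terminal payoffs V(N, i) = max(K - S_T, 0):
  V(3,0) = 0.000000; V(3,1) = 0.000000; V(3,2) = 0.043329; V(3,3) = 0.159629
Backward induction: V(k, i) = exp(-r*dt) * [p * V(k+1, i) + (1-p) * V(k+1, i+1)]; then take max(V_cont, immediate exercise) for American.
  V(2,0) = exp(-r*dt) * [p*0.000000 + (1-p)*0.000000] = 0.000000; exercise = 0.000000; V(2,0) = max -> 0.000000
  V(2,1) = exp(-r*dt) * [p*0.000000 + (1-p)*0.043329] = 0.020017; exercise = 0.000000; V(2,1) = max -> 0.020017
  V(2,2) = exp(-r*dt) * [p*0.043329 + (1-p)*0.159629] = 0.096812; exercise = 0.103141; V(2,2) = max -> 0.103141
  V(1,0) = exp(-r*dt) * [p*0.000000 + (1-p)*0.020017] = 0.009247; exercise = 0.000000; V(1,0) = max -> 0.009247
  V(1,1) = exp(-r*dt) * [p*0.020017 + (1-p)*0.103141] = 0.058305; exercise = 0.043329; V(1,1) = max -> 0.058305
  V(0,0) = exp(-r*dt) * [p*0.009247 + (1-p)*0.058305] = 0.031858; exercise = 0.000000; V(0,0) = max -> 0.031858


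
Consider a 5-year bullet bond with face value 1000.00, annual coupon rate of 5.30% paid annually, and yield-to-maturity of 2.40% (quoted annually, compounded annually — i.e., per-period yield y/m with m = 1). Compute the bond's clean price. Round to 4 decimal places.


Answer: Price = 1135.1177

Derivation:
Coupon per period c = face * coupon_rate / m = 53.000000
Periods per year m = 1; per-period yield y/m = 0.024000
Number of cashflows N = 5
Cashflows (t years, CF_t, discount factor 1/(1+y/m)^(m*t), PV):
  t = 1.0000: CF_t = 53.000000, DF = 0.976562, PV = 51.757812
  t = 2.0000: CF_t = 53.000000, DF = 0.953674, PV = 50.544739
  t = 3.0000: CF_t = 53.000000, DF = 0.931323, PV = 49.360096
  t = 4.0000: CF_t = 53.000000, DF = 0.909495, PV = 48.203219
  t = 5.0000: CF_t = 1053.000000, DF = 0.888178, PV = 935.251876
Price P = sum_t PV_t = 1135.117743


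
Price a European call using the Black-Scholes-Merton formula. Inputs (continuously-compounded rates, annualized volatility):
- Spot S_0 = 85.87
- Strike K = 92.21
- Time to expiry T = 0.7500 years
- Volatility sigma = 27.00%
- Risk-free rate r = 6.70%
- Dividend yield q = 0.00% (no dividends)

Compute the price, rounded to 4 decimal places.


Answer: Price = 7.1987

Derivation:
d1 = (ln(S/K) + (r - q + 0.5*sigma^2) * T) / (sigma * sqrt(T)) = 0.02717156
d2 = d1 - sigma * sqrt(T) = -0.20665530
exp(-rT) = 0.95099165; exp(-qT) = 1.00000000
C = S_0 * exp(-qT) * N(d1) - K * exp(-rT) * N(d2)
N(d1) = 0.51083855; N(d2) = 0.41813953
C = 85.8700 * 1.00000000 * 0.51083855 - 92.2100 * 0.95099165 * 0.41813953 = 7.1987


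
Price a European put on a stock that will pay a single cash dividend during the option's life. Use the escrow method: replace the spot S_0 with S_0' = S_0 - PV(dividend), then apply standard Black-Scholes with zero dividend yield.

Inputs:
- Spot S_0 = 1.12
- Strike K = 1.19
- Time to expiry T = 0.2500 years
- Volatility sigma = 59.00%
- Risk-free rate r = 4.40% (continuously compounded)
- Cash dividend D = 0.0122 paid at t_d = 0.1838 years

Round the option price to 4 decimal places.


PV(D) = D * exp(-r * t_d) = 0.0122 * 0.99194541 = 0.01210173
S_0' = S_0 - PV(D) = 1.1200 - 0.01210173 = 1.10789827
d1 = (ln(S_0'/K) + (r + sigma^2/2)*T) / (sigma*sqrt(T)) = -0.05754590
d2 = d1 - sigma*sqrt(T) = -0.35254590
exp(-rT) = 0.98906028
N(-d1) = 0.52294483; N(-d2) = 0.63778555
P = K * exp(-rT) * N(-d2) - S_0' * N(-d1) = 1.1900 * 0.98906028 * 0.63778555 - 1.10789827 * 0.52294483 = 0.1713

Answer: Price = 0.1713


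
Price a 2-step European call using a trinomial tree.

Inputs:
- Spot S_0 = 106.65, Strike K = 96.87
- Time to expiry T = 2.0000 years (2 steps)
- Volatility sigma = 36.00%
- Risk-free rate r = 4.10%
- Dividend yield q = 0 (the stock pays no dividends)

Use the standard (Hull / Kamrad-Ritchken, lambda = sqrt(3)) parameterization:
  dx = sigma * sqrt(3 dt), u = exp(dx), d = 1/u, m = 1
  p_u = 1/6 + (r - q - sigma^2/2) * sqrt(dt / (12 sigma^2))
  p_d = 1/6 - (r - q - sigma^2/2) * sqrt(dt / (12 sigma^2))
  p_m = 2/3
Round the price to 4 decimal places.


dt = T/N = 1.000000; dx = sigma*sqrt(3*dt) = 0.623538
u = exp(dx) = 1.865517; d = 1/u = 0.536044
p_u = 0.147582, p_m = 0.666667, p_d = 0.185751
Discount per step: exp(-r*dt) = 0.959829
Stock lattice S(k, j) with j the centered position index:
  k=0: S(0,+0) = 106.6500
  k=1: S(1,-1) = 57.1691; S(1,+0) = 106.6500; S(1,+1) = 198.9574
  k=2: S(2,-2) = 30.6452; S(2,-1) = 57.1691; S(2,+0) = 106.6500; S(2,+1) = 198.9574; S(2,+2) = 371.1584
Terminal payoffs V(N, j) = max(S_T - K, 0):
  V(2,-2) = 0.000000; V(2,-1) = 0.000000; V(2,+0) = 9.780000; V(2,+1) = 102.087401; V(2,+2) = 274.288437
Backward induction: V(k, j) = exp(-r*dt) * [p_u * V(k+1, j+1) + p_m * V(k+1, j) + p_d * V(k+1, j-1)]
  V(1,-1) = exp(-r*dt) * [p_u*9.780000 + p_m*0.000000 + p_d*0.000000] = 1.385372
  V(1,+0) = exp(-r*dt) * [p_u*102.087401 + p_m*9.780000 + p_d*0.000000] = 20.719127
  V(1,+1) = exp(-r*dt) * [p_u*274.288437 + p_m*102.087401 + p_d*9.780000] = 105.921905
  V(0,+0) = exp(-r*dt) * [p_u*105.921905 + p_m*20.719127 + p_d*1.385372] = 28.509091

Answer: Price = V(0,0) = 28.5091


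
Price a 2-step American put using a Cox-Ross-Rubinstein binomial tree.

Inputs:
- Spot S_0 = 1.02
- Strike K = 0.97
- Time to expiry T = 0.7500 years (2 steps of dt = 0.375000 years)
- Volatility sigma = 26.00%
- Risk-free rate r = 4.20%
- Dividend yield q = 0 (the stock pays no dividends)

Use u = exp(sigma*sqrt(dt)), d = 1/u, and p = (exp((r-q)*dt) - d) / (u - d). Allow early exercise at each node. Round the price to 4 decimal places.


dt = T/N = 0.375000
u = exp(sigma*sqrt(dt)) = 1.172592; d = 1/u = 0.852811
p = (exp((r-q)*dt) - d) / (u - d) = 0.509922
Discount per step: exp(-r*dt) = 0.984373
Stock lattice S(k, i) with i counting down-moves:
  k=0: S(0,0) = 1.0200
  k=1: S(1,0) = 1.1960; S(1,1) = 0.8699
  k=2: S(2,0) = 1.4025; S(2,1) = 1.0200; S(2,2) = 0.7418
Terminal payoffs V(N, i) = max(K - S_T, 0):
  V(2,0) = 0.000000; V(2,1) = 0.000000; V(2,2) = 0.228167
Backward induction: V(k, i) = exp(-r*dt) * [p * V(k+1, i) + (1-p) * V(k+1, i+1)]; then take max(V_cont, immediate exercise) for American.
  V(1,0) = exp(-r*dt) * [p*0.000000 + (1-p)*0.000000] = 0.000000; exercise = 0.000000; V(1,0) = max -> 0.000000
  V(1,1) = exp(-r*dt) * [p*0.000000 + (1-p)*0.228167] = 0.110072; exercise = 0.100132; V(1,1) = max -> 0.110072
  V(0,0) = exp(-r*dt) * [p*0.000000 + (1-p)*0.110072] = 0.053101; exercise = 0.000000; V(0,0) = max -> 0.053101

Answer: Price = V(0,0) = 0.0531


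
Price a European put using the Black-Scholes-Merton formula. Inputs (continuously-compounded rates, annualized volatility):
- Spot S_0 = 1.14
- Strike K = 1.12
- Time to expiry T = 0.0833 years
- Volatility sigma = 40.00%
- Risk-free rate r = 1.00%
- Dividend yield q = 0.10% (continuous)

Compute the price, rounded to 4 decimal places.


Answer: Price = 0.0422

Derivation:
d1 = (ln(S/K) + (r - q + 0.5*sigma^2) * T) / (sigma * sqrt(T)) = 0.21753087
d2 = d1 - sigma * sqrt(T) = 0.10208391
exp(-rT) = 0.99916735; exp(-qT) = 0.99991670
P = K * exp(-rT) * N(-d2) - S_0 * exp(-qT) * N(-d1)
N(-d1) = 0.41389733; N(-d2) = 0.45934504
P = 1.1200 * 0.99916735 * 0.45934504 - 1.1400 * 0.99991670 * 0.41389733 = 0.0422


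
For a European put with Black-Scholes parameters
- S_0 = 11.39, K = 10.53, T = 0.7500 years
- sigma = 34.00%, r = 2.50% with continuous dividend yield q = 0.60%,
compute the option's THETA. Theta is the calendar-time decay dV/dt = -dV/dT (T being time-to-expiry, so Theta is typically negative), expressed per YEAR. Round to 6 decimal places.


Answer: Theta = -0.707932

Derivation:
d1 = 0.4622451391; d2 = 0.1677965019
phi(d1) = 0.3585189298; exp(-qT) = 0.9955101098; exp(-rT) = 0.9814246877
Theta = -S*exp(-qT)*phi(d1)*sigma/(2*sqrt(T)) + r*K*exp(-rT)*N(-d2) - q*S*exp(-qT)*N(-d1)
N(-d1) = 0.3219527682; N(-d2) = 0.4333716873; sqrt(T) = 0.8660254038
Term 1 = -11.3900 * 0.9955101098 * 0.3585189298 * 0.3400 / (2 * 0.8660254038) = -0.7979942829
Term 2 = 0.0250 * 10.5300 * 0.9814246877 * 0.4333716873 = 0.1119659304
Term 3 = -0.0060 * 11.3900 * 0.9955101098 * 0.3219527682 = -0.0219034645
Theta = -0.7979942829 + (0.1119659304) + (-0.0219034645) = -0.707932


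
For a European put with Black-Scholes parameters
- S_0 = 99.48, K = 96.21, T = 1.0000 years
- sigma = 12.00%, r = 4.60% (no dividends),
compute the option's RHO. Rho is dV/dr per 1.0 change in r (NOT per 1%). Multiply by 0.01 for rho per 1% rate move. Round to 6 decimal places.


Answer: Rho = -25.142687

Derivation:
d1 = 0.7218609714; d2 = 0.6018609714
phi(d1) = 0.3074385146; exp(-qT) = 1.0000000000; exp(-rT) = 0.9550419622
N(-d2) = 0.2736333427
Rho = -K*T*exp(-rT)*N(-d2) = -96.2100 * 1.0000 * 0.9550419622 * 0.2736333427 = -25.142687


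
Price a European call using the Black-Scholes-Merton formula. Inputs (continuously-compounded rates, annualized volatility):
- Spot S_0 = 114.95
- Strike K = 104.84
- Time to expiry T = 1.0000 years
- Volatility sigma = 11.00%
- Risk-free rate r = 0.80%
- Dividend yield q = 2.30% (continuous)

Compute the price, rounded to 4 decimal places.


Answer: Price = 10.0275

Derivation:
d1 = (ln(S/K) + (r - q + 0.5*sigma^2) * T) / (sigma * sqrt(T)) = 0.75556248
d2 = d1 - sigma * sqrt(T) = 0.64556248
exp(-rT) = 0.99203191; exp(-qT) = 0.97726248
C = S_0 * exp(-qT) * N(d1) - K * exp(-rT) * N(d2)
N(d1) = 0.77504422; N(d2) = 0.74071863
C = 114.9500 * 0.97726248 * 0.77504422 - 104.8400 * 0.99203191 * 0.74071863 = 10.0275


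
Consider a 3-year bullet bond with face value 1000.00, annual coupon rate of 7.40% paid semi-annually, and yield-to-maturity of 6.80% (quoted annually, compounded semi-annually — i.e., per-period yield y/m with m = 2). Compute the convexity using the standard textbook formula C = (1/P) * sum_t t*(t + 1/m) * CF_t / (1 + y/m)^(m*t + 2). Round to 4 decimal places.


Coupon per period c = face * coupon_rate / m = 37.000000
Periods per year m = 2; per-period yield y/m = 0.034000
Number of cashflows N = 6
Cashflows (t years, CF_t, discount factor 1/(1+y/m)^(m*t), PV):
  t = 0.5000: CF_t = 37.000000, DF = 0.967118, PV = 35.783366
  t = 1.0000: CF_t = 37.000000, DF = 0.935317, PV = 34.606737
  t = 1.5000: CF_t = 37.000000, DF = 0.904562, PV = 33.468797
  t = 2.0000: CF_t = 37.000000, DF = 0.874818, PV = 32.368276
  t = 2.5000: CF_t = 37.000000, DF = 0.846052, PV = 31.303942
  t = 3.0000: CF_t = 1037.000000, DF = 0.818233, PV = 848.507184
Price P = sum_t PV_t = 1016.038302
Convexity numerator sum_t t*(t + 1/m) * CF_t / (1+y/m)^(m*t + 2):
  t = 0.5000: term = 16.734399
  t = 1.0000: term = 48.552414
  t = 1.5000: term = 93.911826
  t = 2.0000: term = 151.373027
  t = 2.5000: term = 219.593366
  t = 3.0000: term = 8333.045351
Convexity = (1/P) * sum = 8863.210383 / 1016.038302 = 8.723303

Answer: Convexity = 8.7233


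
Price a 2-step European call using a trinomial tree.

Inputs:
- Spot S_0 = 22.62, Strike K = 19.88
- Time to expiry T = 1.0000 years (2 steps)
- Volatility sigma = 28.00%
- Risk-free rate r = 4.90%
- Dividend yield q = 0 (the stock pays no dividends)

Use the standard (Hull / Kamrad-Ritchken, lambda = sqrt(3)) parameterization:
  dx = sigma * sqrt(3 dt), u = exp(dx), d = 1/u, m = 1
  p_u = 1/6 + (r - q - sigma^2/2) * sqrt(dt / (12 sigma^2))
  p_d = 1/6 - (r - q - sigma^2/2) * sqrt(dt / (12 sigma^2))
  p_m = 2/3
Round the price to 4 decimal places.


dt = T/N = 0.500000; dx = sigma*sqrt(3*dt) = 0.342929
u = exp(dx) = 1.409068; d = 1/u = 0.709689
p_u = 0.173811, p_m = 0.666667, p_d = 0.159522
Discount per step: exp(-r*dt) = 0.975798
Stock lattice S(k, j) with j the centered position index:
  k=0: S(0,+0) = 22.6200
  k=1: S(1,-1) = 16.0532; S(1,+0) = 22.6200; S(1,+1) = 31.8731
  k=2: S(2,-2) = 11.3928; S(2,-1) = 16.0532; S(2,+0) = 22.6200; S(2,+1) = 31.8731; S(2,+2) = 44.9114
Terminal payoffs V(N, j) = max(S_T - K, 0):
  V(2,-2) = 0.000000; V(2,-1) = 0.000000; V(2,+0) = 2.740000; V(2,+1) = 11.993120; V(2,+2) = 25.031397
Backward induction: V(k, j) = exp(-r*dt) * [p_u * V(k+1, j+1) + p_m * V(k+1, j) + p_d * V(k+1, j-1)]
  V(1,-1) = exp(-r*dt) * [p_u*2.740000 + p_m*0.000000 + p_d*0.000000] = 0.464716
  V(1,+0) = exp(-r*dt) * [p_u*11.993120 + p_m*2.740000 + p_d*0.000000] = 3.816543
  V(1,+1) = exp(-r*dt) * [p_u*25.031397 + p_m*11.993120 + p_d*2.740000] = 12.473853
  V(0,+0) = exp(-r*dt) * [p_u*12.473853 + p_m*3.816543 + p_d*0.464716] = 4.670741

Answer: Price = V(0,0) = 4.6707


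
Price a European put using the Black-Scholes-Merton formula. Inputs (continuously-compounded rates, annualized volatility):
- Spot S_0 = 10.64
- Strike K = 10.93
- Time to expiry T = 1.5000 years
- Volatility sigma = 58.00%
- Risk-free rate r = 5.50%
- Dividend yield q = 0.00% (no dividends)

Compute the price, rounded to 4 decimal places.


d1 = (ln(S/K) + (r - q + 0.5*sigma^2) * T) / (sigma * sqrt(T)) = 0.43345999
d2 = d1 - sigma * sqrt(T) = -0.27689204
exp(-rT) = 0.92081144; exp(-qT) = 1.00000000
P = K * exp(-rT) * N(-d2) - S_0 * exp(-qT) * N(-d1)
N(-d1) = 0.33234031; N(-d2) = 0.60906850
P = 10.9300 * 0.92081144 * 0.60906850 - 10.6400 * 1.00000000 * 0.33234031 = 2.5939

Answer: Price = 2.5939


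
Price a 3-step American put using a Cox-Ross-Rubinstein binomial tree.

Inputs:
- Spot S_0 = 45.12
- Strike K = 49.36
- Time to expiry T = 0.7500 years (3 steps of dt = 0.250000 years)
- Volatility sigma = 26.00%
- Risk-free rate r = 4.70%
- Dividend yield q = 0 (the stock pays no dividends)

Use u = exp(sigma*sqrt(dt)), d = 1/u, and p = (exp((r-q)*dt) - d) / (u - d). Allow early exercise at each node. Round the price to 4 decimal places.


Answer: Price = V(0,0) = 5.8337

Derivation:
dt = T/N = 0.250000
u = exp(sigma*sqrt(dt)) = 1.138828; d = 1/u = 0.878095
p = (exp((r-q)*dt) - d) / (u - d) = 0.512877
Discount per step: exp(-r*dt) = 0.988319
Stock lattice S(k, i) with i counting down-moves:
  k=0: S(0,0) = 45.1200
  k=1: S(1,0) = 51.3839; S(1,1) = 39.6197
  k=2: S(2,0) = 58.5175; S(2,1) = 45.1200; S(2,2) = 34.7898
  k=3: S(3,0) = 66.6414; S(3,1) = 51.3839; S(3,2) = 39.6197; S(3,3) = 30.5488
Terminal payoffs V(N, i) = max(K - S_T, 0):
  V(3,0) = 0.000000; V(3,1) = 0.000000; V(3,2) = 9.740334; V(3,3) = 18.811194
Backward induction: V(k, i) = exp(-r*dt) * [p * V(k+1, i) + (1-p) * V(k+1, i+1)]; then take max(V_cont, immediate exercise) for American.
  V(2,0) = exp(-r*dt) * [p*0.000000 + (1-p)*0.000000] = 0.000000; exercise = 0.000000; V(2,0) = max -> 0.000000
  V(2,1) = exp(-r*dt) * [p*0.000000 + (1-p)*9.740334] = 4.689319; exercise = 4.240000; V(2,1) = max -> 4.689319
  V(2,2) = exp(-r*dt) * [p*9.740334 + (1-p)*18.811194] = 13.993567; exercise = 14.570152; V(2,2) = max -> 14.570152
  V(1,0) = exp(-r*dt) * [p*0.000000 + (1-p)*4.689319] = 2.257593; exercise = 0.000000; V(1,0) = max -> 2.257593
  V(1,1) = exp(-r*dt) * [p*4.689319 + (1-p)*14.570152] = 9.391501; exercise = 9.740334; V(1,1) = max -> 9.740334
  V(0,0) = exp(-r*dt) * [p*2.257593 + (1-p)*9.740334] = 5.833660; exercise = 4.240000; V(0,0) = max -> 5.833660


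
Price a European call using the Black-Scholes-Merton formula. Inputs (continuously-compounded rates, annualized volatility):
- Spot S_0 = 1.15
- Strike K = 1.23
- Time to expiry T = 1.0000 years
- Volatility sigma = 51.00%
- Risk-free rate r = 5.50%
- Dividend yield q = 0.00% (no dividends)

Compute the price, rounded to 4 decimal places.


d1 = (ln(S/K) + (r - q + 0.5*sigma^2) * T) / (sigma * sqrt(T)) = 0.23097603
d2 = d1 - sigma * sqrt(T) = -0.27902397
exp(-rT) = 0.94648515; exp(-qT) = 1.00000000
C = S_0 * exp(-qT) * N(d1) - K * exp(-rT) * N(d2)
N(d1) = 0.59133329; N(d2) = 0.39011321
C = 1.1500 * 1.00000000 * 0.59133329 - 1.2300 * 0.94648515 * 0.39011321 = 0.2259

Answer: Price = 0.2259
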